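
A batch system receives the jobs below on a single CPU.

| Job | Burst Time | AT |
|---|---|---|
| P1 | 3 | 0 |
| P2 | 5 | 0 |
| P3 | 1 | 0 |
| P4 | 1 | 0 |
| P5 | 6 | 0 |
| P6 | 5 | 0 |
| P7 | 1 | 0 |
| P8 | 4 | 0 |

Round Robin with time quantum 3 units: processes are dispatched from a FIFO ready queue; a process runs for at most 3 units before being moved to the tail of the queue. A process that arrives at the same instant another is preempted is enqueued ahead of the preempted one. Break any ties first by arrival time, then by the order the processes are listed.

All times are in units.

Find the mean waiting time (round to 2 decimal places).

12.63

Timeline: | P1 0-3 | P2 3-6 | P3 6-7 | P4 7-8 | P5 8-11 | P6 11-14 | P7 14-15 | P8 15-18 | P2 18-20 | P5 20-23 | P6 23-25 | P8 25-26 |
Completion: P1=3  P2=20  P3=7  P4=8  P5=23  P6=25  P7=15  P8=26
Waiting times: P1=0, P2=15, P3=6, P4=7, P5=17, P6=20, P7=14, P8=22
Average waiting = (0+15+6+7+17+20+14+22) / 8 = 101/8 = 12.63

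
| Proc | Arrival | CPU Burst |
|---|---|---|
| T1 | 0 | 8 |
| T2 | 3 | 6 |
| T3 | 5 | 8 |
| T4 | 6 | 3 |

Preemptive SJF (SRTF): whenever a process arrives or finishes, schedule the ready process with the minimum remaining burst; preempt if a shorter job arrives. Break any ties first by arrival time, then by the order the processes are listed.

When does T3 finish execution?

25

Timeline: | T1 0-8 | T4 8-11 | T2 11-17 | T3 17-25 |
Completion: T1=8  T2=17  T3=25  T4=11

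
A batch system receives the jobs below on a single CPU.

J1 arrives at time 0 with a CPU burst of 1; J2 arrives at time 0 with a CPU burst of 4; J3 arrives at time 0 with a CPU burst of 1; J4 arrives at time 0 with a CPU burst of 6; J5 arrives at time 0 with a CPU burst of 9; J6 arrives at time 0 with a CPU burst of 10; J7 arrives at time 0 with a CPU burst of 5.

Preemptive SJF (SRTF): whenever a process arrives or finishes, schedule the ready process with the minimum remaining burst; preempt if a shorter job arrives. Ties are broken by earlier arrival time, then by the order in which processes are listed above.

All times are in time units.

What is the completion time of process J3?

2

Timeline: | J1 0-1 | J3 1-2 | J2 2-6 | J7 6-11 | J4 11-17 | J5 17-26 | J6 26-36 |
Completion: J1=1  J2=6  J3=2  J4=17  J5=26  J6=36  J7=11
Turnaround (C−A): J1=1  J2=6  J3=2  J4=17  J5=26  J6=36  J7=11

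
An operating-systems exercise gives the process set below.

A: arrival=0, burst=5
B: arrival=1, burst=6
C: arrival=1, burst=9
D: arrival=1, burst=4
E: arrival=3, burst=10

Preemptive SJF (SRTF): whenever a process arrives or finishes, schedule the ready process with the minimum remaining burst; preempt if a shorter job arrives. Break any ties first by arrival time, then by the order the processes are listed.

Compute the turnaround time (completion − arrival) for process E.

Timeline: | A 0-5 | D 5-9 | B 9-15 | C 15-24 | E 24-34 |
Completion: A=5  B=15  C=24  D=9  E=34
Turnaround (C−A): A=5  B=14  C=23  D=8  E=31
Turnaround(E) = completion − arrival = 34 − 3 = 31

31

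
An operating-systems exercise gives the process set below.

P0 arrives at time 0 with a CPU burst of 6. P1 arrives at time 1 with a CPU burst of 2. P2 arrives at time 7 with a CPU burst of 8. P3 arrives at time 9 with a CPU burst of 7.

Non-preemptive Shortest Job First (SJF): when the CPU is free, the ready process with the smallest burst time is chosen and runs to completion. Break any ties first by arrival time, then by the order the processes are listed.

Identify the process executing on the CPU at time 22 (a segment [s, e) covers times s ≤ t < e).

Timeline: | P0 0-6 | P1 6-8 | P2 8-16 | P3 16-23 |
Completion: P0=6  P1=8  P2=16  P3=23

P3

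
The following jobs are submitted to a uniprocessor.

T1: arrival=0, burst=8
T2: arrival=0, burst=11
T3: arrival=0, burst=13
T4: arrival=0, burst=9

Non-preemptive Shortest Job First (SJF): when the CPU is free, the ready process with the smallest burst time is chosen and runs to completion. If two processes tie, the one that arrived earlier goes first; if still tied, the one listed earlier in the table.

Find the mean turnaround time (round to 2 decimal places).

Gantt: | T1 0-8 | T4 8-17 | T2 17-28 | T3 28-41 |
Completion: T1=8  T2=28  T3=41  T4=17
Turnaround (C−A): T1=8  T2=28  T3=41  T4=17
Turnaround times: T1=8, T2=28, T3=41, T4=17
Average turnaround = (8+28+41+17) / 4 = 94/4 = 23.50

23.50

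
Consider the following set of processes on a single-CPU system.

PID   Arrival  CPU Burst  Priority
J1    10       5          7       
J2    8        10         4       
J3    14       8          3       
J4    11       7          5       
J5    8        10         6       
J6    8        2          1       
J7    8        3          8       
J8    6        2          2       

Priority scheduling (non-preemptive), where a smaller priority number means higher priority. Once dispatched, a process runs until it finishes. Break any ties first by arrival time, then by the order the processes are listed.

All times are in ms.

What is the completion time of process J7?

Schedule: | idle 0-6 | J8 6-8 | J6 8-10 | J2 10-20 | J3 20-28 | J4 28-35 | J5 35-45 | J1 45-50 | J7 50-53 |
Completion: J1=50  J2=20  J3=28  J4=35  J5=45  J6=10  J7=53  J8=8

53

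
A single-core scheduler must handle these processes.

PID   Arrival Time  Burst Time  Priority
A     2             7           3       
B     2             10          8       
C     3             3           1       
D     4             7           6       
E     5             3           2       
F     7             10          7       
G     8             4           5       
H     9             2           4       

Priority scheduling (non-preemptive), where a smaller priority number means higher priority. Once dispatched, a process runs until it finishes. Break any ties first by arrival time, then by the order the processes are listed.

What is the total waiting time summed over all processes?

Gantt: | idle 0-2 | A 2-9 | C 9-12 | E 12-15 | H 15-17 | G 17-21 | D 21-28 | F 28-38 | B 38-48 |
Completion: A=9  B=48  C=12  D=28  E=15  F=38  G=21  H=17
Waiting = turnaround − burst: A=0, B=36, C=6, D=17, E=7, F=21, G=9, H=6
Total waiting = 0 + 36 + 6 + 17 + 7 + 21 + 9 + 6 = 102

102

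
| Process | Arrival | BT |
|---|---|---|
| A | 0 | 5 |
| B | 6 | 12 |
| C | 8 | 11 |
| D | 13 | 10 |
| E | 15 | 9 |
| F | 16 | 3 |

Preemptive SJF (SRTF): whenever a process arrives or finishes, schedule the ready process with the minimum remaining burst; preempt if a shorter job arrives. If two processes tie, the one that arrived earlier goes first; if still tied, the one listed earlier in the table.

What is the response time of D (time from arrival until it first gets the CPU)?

17

Timeline: | A 0-5 | idle 5-6 | B 6-18 | F 18-21 | E 21-30 | D 30-40 | C 40-51 |
Completion: A=5  B=18  C=51  D=40  E=30  F=21
Response(D) = first start − arrival = 30 − 13 = 17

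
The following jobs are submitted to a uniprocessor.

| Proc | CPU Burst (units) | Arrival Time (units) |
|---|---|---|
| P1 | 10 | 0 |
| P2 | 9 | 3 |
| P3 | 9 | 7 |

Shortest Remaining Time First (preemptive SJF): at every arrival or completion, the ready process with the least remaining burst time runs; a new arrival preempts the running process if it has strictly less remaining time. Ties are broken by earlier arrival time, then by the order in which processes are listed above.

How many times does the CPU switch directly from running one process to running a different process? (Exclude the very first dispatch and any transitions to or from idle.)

2

Gantt: | P1 0-10 | P2 10-19 | P3 19-28 |
Completion: P1=10  P2=19  P3=28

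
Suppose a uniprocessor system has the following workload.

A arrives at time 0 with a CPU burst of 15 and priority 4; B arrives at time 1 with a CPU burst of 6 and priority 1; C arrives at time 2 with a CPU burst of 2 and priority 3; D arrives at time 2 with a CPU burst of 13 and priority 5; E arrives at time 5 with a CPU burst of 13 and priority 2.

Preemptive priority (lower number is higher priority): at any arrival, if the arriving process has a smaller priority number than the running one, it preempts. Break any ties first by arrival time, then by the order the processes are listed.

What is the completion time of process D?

Gantt: | A 0-1 | B 1-7 | E 7-20 | C 20-22 | A 22-36 | D 36-49 |
Completion: A=36  B=7  C=22  D=49  E=20

49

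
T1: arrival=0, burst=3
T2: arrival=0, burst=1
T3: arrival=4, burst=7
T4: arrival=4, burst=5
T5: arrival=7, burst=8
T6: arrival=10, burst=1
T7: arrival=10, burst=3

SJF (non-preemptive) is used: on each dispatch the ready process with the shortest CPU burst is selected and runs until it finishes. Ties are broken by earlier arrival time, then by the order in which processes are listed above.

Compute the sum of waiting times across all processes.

Timeline: | T2 0-1 | T1 1-4 | T4 4-9 | T3 9-16 | T6 16-17 | T7 17-20 | T5 20-28 |
Completion: T1=4  T2=1  T3=16  T4=9  T5=28  T6=17  T7=20
Turnaround (C−A): T1=4  T2=1  T3=12  T4=5  T5=21  T6=7  T7=10
Waiting = turnaround − burst: T1=1, T2=0, T3=5, T4=0, T5=13, T6=6, T7=7
Total waiting = 1 + 0 + 5 + 0 + 13 + 6 + 7 = 32

32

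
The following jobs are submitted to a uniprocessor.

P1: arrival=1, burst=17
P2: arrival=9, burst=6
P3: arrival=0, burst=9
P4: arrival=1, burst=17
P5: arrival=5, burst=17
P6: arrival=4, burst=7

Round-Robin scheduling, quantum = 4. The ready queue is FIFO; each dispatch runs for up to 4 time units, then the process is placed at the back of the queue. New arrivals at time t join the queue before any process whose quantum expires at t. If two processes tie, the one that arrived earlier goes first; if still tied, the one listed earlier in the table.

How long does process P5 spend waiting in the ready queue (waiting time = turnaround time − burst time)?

Timeline: | P3 0-4 | P1 4-8 | P4 8-12 | P6 12-16 | P3 16-20 | P5 20-24 | P1 24-28 | P2 28-32 | P4 32-36 | P6 36-39 | P3 39-40 | P5 40-44 | P1 44-48 | P2 48-50 | P4 50-54 | P5 54-58 | P1 58-62 | P4 62-66 | P5 66-70 | P1 70-71 | P4 71-72 | P5 72-73 |
Completion: P1=71  P2=50  P3=40  P4=72  P5=73  P6=39
Turnaround (C−A): P1=70  P2=41  P3=40  P4=71  P5=68  P6=35
Waiting(P5) = turnaround − burst = 68 − 17 = 51

51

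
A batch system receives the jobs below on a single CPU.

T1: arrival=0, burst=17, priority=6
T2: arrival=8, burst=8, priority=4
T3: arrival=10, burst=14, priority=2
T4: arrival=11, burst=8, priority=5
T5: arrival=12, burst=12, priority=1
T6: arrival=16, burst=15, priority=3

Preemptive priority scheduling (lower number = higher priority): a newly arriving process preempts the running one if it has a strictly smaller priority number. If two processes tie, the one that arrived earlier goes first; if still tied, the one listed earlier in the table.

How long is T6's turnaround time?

Timeline: | T1 0-8 | T2 8-10 | T3 10-12 | T5 12-24 | T3 24-36 | T6 36-51 | T2 51-57 | T4 57-65 | T1 65-74 |
Completion: T1=74  T2=57  T3=36  T4=65  T5=24  T6=51
Turnaround (C−A): T1=74  T2=49  T3=26  T4=54  T5=12  T6=35
Turnaround(T6) = completion − arrival = 51 − 16 = 35

35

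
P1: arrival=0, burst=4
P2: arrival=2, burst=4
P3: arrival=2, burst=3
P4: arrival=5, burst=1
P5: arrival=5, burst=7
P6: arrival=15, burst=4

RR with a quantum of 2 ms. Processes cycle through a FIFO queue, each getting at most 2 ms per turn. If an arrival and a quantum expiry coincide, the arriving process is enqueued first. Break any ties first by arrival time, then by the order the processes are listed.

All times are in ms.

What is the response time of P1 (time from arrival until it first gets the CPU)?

Schedule: | P1 0-2 | P2 2-4 | P3 4-6 | P1 6-8 | P2 8-10 | P4 10-11 | P5 11-13 | P3 13-14 | P5 14-16 | P6 16-18 | P5 18-20 | P6 20-22 | P5 22-23 |
Completion: P1=8  P2=10  P3=14  P4=11  P5=23  P6=22
Turnaround (C−A): P1=8  P2=8  P3=12  P4=6  P5=18  P6=7
Response(P1) = first start − arrival = 0 − 0 = 0

0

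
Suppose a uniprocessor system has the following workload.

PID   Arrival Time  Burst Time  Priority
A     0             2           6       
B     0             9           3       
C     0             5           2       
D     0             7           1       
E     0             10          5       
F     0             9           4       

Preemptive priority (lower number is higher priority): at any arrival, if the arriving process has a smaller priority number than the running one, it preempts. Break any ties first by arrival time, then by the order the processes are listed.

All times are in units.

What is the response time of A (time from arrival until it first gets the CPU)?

40

Timeline: | D 0-7 | C 7-12 | B 12-21 | F 21-30 | E 30-40 | A 40-42 |
Completion: A=42  B=21  C=12  D=7  E=40  F=30
Turnaround (C−A): A=42  B=21  C=12  D=7  E=40  F=30
Response(A) = first start − arrival = 40 − 0 = 40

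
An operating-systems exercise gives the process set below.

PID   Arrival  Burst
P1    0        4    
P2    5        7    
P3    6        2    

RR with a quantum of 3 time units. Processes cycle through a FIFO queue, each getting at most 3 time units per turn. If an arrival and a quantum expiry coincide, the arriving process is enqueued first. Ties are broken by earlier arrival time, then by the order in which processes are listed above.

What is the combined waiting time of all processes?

4

Gantt: | P1 0-4 | idle 4-5 | P2 5-8 | P3 8-10 | P2 10-14 |
Completion: P1=4  P2=14  P3=10
Turnaround (C−A): P1=4  P2=9  P3=4
Waiting = turnaround − burst: P1=0, P2=2, P3=2
Total waiting = 0 + 2 + 2 = 4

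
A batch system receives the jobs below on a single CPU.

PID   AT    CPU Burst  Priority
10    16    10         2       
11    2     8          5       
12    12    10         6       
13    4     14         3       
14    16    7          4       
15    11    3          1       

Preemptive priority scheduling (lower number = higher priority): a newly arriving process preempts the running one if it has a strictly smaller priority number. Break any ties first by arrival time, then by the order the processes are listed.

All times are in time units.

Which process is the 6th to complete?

12

Schedule: | idle 0-2 | 11 2-4 | 13 4-11 | 15 11-14 | 13 14-16 | 10 16-26 | 13 26-31 | 14 31-38 | 11 38-44 | 12 44-54 |
Completion: 10=26  11=44  12=54  13=31  14=38  15=14
Finish order: 15 → 10 → 13 → 14 → 11 → 12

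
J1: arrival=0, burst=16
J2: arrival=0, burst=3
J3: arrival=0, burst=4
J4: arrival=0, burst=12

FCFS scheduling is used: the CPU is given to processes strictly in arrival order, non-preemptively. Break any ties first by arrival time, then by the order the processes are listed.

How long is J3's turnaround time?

Schedule: | J1 0-16 | J2 16-19 | J3 19-23 | J4 23-35 |
Completion: J1=16  J2=19  J3=23  J4=35
Turnaround (C−A): J1=16  J2=19  J3=23  J4=35
Turnaround(J3) = completion − arrival = 23 − 0 = 23

23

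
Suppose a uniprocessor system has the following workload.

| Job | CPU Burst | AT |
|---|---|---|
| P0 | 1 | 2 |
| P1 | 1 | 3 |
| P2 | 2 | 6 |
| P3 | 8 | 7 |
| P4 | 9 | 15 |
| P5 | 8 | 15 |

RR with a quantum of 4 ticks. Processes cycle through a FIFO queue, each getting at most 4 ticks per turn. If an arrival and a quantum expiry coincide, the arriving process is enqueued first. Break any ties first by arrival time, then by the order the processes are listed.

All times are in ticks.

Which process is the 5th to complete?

P5

Gantt: | idle 0-2 | P0 2-3 | P1 3-4 | idle 4-6 | P2 6-8 | P3 8-16 | P4 16-20 | P5 20-24 | P4 24-28 | P5 28-32 | P4 32-33 |
Completion: P0=3  P1=4  P2=8  P3=16  P4=33  P5=32
Turnaround (C−A): P0=1  P1=1  P2=2  P3=9  P4=18  P5=17
Finish order: P0 → P1 → P2 → P3 → P5 → P4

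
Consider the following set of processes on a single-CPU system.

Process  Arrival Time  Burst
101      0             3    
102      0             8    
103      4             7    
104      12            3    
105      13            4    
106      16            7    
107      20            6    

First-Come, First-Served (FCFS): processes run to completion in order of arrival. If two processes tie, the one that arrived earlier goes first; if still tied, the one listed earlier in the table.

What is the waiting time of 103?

7

Timeline: | 101 0-3 | 102 3-11 | 103 11-18 | 104 18-21 | 105 21-25 | 106 25-32 | 107 32-38 |
Completion: 101=3  102=11  103=18  104=21  105=25  106=32  107=38
Turnaround (C−A): 101=3  102=11  103=14  104=9  105=12  106=16  107=18
Waiting(103) = turnaround − burst = 14 − 7 = 7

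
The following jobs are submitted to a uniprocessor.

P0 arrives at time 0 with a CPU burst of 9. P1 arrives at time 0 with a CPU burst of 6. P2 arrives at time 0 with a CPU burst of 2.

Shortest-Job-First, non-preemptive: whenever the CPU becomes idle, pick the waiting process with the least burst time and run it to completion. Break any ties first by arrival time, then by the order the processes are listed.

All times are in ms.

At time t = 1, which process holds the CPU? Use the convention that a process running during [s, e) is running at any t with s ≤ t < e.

Gantt: | P2 0-2 | P1 2-8 | P0 8-17 |
Completion: P0=17  P1=8  P2=2

P2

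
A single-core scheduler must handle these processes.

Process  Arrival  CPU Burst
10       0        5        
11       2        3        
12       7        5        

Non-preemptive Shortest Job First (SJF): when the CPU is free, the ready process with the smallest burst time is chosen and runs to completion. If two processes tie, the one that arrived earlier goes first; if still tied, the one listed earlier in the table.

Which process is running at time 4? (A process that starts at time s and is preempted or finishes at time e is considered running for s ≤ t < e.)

Gantt: | 10 0-5 | 11 5-8 | 12 8-13 |
Completion: 10=5  11=8  12=13

10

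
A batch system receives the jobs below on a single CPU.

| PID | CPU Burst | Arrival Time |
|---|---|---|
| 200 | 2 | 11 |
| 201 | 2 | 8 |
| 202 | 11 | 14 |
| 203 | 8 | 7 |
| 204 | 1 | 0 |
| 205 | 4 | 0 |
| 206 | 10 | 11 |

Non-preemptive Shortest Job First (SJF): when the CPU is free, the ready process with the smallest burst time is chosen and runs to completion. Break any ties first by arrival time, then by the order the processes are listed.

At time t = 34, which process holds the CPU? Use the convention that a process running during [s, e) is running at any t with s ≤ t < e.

Schedule: | 204 0-1 | 205 1-5 | idle 5-7 | 203 7-15 | 201 15-17 | 200 17-19 | 206 19-29 | 202 29-40 |
Completion: 200=19  201=17  202=40  203=15  204=1  205=5  206=29
Turnaround (C−A): 200=8  201=9  202=26  203=8  204=1  205=5  206=18

202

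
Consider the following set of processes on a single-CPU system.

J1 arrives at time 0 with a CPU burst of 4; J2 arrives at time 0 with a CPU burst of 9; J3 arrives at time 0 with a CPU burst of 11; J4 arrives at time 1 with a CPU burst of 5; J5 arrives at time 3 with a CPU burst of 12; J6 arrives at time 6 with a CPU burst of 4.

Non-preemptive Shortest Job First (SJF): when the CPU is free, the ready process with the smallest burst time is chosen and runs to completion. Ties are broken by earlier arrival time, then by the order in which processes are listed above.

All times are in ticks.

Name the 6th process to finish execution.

J5

Timeline: | J1 0-4 | J4 4-9 | J6 9-13 | J2 13-22 | J3 22-33 | J5 33-45 |
Completion: J1=4  J2=22  J3=33  J4=9  J5=45  J6=13
Finish order: J1 → J4 → J6 → J2 → J3 → J5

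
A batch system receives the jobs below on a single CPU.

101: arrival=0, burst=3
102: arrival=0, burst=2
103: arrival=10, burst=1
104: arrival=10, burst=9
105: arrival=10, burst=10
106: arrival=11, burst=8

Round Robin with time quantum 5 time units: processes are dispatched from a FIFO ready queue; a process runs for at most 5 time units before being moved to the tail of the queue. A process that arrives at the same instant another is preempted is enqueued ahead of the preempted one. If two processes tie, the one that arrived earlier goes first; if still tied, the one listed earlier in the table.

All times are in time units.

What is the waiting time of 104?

Timeline: | 101 0-3 | 102 3-5 | idle 5-10 | 103 10-11 | 104 11-16 | 105 16-21 | 106 21-26 | 104 26-30 | 105 30-35 | 106 35-38 |
Completion: 101=3  102=5  103=11  104=30  105=35  106=38
Turnaround (C−A): 101=3  102=5  103=1  104=20  105=25  106=27
Waiting(104) = turnaround − burst = 20 − 9 = 11

11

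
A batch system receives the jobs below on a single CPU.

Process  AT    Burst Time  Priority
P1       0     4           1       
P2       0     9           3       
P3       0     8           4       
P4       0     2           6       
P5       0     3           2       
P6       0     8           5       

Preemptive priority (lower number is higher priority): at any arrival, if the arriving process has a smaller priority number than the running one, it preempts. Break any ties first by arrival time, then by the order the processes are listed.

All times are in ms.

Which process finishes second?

Schedule: | P1 0-4 | P5 4-7 | P2 7-16 | P3 16-24 | P6 24-32 | P4 32-34 |
Completion: P1=4  P2=16  P3=24  P4=34  P5=7  P6=32
Turnaround (C−A): P1=4  P2=16  P3=24  P4=34  P5=7  P6=32
Finish order: P1 → P5 → P2 → P3 → P6 → P4

P5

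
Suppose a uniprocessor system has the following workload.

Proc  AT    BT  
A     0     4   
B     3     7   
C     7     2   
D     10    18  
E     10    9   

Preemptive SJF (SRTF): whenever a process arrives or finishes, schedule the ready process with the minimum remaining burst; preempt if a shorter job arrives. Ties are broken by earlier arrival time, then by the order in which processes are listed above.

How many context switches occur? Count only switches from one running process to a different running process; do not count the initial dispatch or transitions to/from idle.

Gantt: | A 0-4 | B 4-7 | C 7-9 | B 9-13 | E 13-22 | D 22-40 |
Completion: A=4  B=13  C=9  D=40  E=22

5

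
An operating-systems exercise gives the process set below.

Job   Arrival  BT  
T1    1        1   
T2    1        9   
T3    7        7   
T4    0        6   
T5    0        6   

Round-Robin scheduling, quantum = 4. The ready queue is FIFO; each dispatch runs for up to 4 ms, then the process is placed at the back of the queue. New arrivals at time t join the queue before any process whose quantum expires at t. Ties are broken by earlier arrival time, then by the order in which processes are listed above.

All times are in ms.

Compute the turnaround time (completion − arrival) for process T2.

Gantt: | T4 0-4 | T5 4-8 | T1 8-9 | T2 9-13 | T4 13-15 | T3 15-19 | T5 19-21 | T2 21-25 | T3 25-28 | T2 28-29 |
Completion: T1=9  T2=29  T3=28  T4=15  T5=21
Turnaround (C−A): T1=8  T2=28  T3=21  T4=15  T5=21
Turnaround(T2) = completion − arrival = 29 − 1 = 28

28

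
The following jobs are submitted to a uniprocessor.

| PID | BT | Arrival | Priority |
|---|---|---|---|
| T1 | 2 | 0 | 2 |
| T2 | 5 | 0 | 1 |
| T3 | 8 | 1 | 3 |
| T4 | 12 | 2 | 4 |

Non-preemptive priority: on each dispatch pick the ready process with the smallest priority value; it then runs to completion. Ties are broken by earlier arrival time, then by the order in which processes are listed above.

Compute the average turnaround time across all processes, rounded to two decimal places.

12.75

Schedule: | T2 0-5 | T1 5-7 | T3 7-15 | T4 15-27 |
Completion: T1=7  T2=5  T3=15  T4=27
Turnaround (C−A): T1=7  T2=5  T3=14  T4=25
Turnaround times: T1=7, T2=5, T3=14, T4=25
Average turnaround = (7+5+14+25) / 4 = 51/4 = 12.75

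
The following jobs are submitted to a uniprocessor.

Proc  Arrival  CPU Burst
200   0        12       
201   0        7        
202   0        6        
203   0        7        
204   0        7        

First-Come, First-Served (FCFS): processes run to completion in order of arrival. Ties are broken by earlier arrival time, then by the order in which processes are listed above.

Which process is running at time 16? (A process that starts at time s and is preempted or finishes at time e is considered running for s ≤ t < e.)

Schedule: | 200 0-12 | 201 12-19 | 202 19-25 | 203 25-32 | 204 32-39 |
Completion: 200=12  201=19  202=25  203=32  204=39

201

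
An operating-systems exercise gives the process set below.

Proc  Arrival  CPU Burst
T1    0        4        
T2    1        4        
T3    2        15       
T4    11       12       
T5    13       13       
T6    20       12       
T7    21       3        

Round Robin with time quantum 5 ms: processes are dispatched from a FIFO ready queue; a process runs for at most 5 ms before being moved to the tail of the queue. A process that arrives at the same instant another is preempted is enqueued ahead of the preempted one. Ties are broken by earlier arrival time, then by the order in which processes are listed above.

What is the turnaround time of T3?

49

Schedule: | T1 0-4 | T2 4-8 | T3 8-13 | T4 13-18 | T5 18-23 | T3 23-28 | T4 28-33 | T6 33-38 | T7 38-41 | T5 41-46 | T3 46-51 | T4 51-53 | T6 53-58 | T5 58-61 | T6 61-63 |
Completion: T1=4  T2=8  T3=51  T4=53  T5=61  T6=63  T7=41
Turnaround(T3) = completion − arrival = 51 − 2 = 49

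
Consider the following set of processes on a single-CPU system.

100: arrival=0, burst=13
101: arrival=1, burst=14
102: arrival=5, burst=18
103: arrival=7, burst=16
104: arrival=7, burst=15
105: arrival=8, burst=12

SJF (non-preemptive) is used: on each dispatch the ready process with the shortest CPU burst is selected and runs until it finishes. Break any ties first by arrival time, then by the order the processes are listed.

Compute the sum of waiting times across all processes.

173

Gantt: | 100 0-13 | 105 13-25 | 101 25-39 | 104 39-54 | 103 54-70 | 102 70-88 |
Completion: 100=13  101=39  102=88  103=70  104=54  105=25
Turnaround (C−A): 100=13  101=38  102=83  103=63  104=47  105=17
Waiting = turnaround − burst: 100=0, 101=24, 102=65, 103=47, 104=32, 105=5
Total waiting = 0 + 24 + 65 + 47 + 32 + 5 = 173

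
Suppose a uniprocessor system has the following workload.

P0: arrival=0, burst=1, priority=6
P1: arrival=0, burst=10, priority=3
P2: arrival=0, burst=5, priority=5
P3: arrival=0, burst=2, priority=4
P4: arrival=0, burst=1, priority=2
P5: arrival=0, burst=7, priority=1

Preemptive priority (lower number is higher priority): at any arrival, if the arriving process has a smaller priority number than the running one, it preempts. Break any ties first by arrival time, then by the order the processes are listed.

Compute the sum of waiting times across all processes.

78

Gantt: | P5 0-7 | P4 7-8 | P1 8-18 | P3 18-20 | P2 20-25 | P0 25-26 |
Completion: P0=26  P1=18  P2=25  P3=20  P4=8  P5=7
Waiting = turnaround − burst: P0=25, P1=8, P2=20, P3=18, P4=7, P5=0
Total waiting = 25 + 8 + 20 + 18 + 7 + 0 = 78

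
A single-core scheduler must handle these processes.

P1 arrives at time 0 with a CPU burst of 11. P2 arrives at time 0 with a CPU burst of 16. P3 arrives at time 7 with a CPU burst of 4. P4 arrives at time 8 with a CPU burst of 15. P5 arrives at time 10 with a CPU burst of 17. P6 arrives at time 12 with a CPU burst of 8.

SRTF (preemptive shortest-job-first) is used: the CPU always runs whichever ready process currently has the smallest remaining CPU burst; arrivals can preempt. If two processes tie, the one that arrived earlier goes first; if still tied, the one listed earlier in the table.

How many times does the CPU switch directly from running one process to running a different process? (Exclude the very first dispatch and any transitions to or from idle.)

Gantt: | P1 0-11 | P3 11-15 | P6 15-23 | P4 23-38 | P2 38-54 | P5 54-71 |
Completion: P1=11  P2=54  P3=15  P4=38  P5=71  P6=23

5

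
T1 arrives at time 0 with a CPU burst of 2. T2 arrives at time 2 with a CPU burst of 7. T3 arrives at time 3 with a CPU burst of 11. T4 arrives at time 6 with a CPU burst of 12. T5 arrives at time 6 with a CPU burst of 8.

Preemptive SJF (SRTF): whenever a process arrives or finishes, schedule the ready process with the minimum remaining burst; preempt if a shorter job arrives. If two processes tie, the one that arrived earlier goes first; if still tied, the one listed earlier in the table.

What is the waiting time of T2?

0

Gantt: | T1 0-2 | T2 2-9 | T5 9-17 | T3 17-28 | T4 28-40 |
Completion: T1=2  T2=9  T3=28  T4=40  T5=17
Turnaround (C−A): T1=2  T2=7  T3=25  T4=34  T5=11
Waiting(T2) = turnaround − burst = 7 − 7 = 0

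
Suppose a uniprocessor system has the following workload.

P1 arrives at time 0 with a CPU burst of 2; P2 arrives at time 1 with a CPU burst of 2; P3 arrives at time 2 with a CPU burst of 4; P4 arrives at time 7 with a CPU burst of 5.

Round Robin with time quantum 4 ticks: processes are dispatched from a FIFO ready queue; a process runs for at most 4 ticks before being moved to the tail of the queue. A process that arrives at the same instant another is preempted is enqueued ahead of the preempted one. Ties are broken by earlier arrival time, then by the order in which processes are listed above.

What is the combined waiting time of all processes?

4

Gantt: | P1 0-2 | P2 2-4 | P3 4-8 | P4 8-13 |
Completion: P1=2  P2=4  P3=8  P4=13
Waiting = turnaround − burst: P1=0, P2=1, P3=2, P4=1
Total waiting = 0 + 1 + 2 + 1 = 4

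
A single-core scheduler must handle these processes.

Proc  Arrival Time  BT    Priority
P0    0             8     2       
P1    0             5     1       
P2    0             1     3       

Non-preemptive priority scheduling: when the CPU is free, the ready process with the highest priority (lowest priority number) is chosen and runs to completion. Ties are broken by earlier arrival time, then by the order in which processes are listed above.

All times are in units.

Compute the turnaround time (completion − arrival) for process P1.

5

Timeline: | P1 0-5 | P0 5-13 | P2 13-14 |
Completion: P0=13  P1=5  P2=14
Turnaround(P1) = completion − arrival = 5 − 0 = 5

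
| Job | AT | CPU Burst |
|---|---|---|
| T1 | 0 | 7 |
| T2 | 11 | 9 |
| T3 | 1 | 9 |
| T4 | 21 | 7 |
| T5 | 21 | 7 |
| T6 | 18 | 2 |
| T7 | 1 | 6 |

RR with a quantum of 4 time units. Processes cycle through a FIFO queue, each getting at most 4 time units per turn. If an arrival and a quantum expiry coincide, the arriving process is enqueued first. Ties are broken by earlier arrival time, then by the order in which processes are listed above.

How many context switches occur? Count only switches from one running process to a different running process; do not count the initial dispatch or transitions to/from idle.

14

Gantt: | T1 0-4 | T3 4-8 | T7 8-12 | T1 12-15 | T3 15-19 | T2 19-23 | T7 23-25 | T6 25-27 | T3 27-28 | T4 28-32 | T5 32-36 | T2 36-40 | T4 40-43 | T5 43-46 | T2 46-47 |
Completion: T1=15  T2=47  T3=28  T4=43  T5=46  T6=27  T7=25
Turnaround (C−A): T1=15  T2=36  T3=27  T4=22  T5=25  T6=9  T7=24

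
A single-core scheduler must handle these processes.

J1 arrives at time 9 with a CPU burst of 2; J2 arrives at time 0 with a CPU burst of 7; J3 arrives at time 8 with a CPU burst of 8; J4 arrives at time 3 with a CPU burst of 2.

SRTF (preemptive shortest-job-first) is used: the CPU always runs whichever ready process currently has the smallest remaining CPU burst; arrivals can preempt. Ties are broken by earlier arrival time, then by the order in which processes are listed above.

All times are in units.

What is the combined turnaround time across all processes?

24

Schedule: | J2 0-3 | J4 3-5 | J2 5-9 | J1 9-11 | J3 11-19 |
Completion: J1=11  J2=9  J3=19  J4=5
Turnaround (C−A): J1=2  J2=9  J3=11  J4=2
Turnaround = completion − arrival: J1=2, J2=9, J3=11, J4=2
Total turnaround = 2 + 9 + 11 + 2 = 24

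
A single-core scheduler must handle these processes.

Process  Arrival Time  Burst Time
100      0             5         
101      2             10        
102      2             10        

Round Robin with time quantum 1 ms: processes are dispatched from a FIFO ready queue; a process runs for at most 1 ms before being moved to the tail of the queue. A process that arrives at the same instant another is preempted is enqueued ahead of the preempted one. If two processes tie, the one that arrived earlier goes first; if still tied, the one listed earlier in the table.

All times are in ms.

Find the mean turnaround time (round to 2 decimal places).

Gantt: | 100 0-2 | 101 2-3 | 102 3-4 | 100 4-5 | 101 5-6 | 102 6-7 | 100 7-8 | 101 8-9 | 102 9-10 | 100 10-11 | 101 11-12 | 102 12-13 | 101 13-14 | 102 14-15 | 101 15-16 | 102 16-17 | 101 17-18 | 102 18-19 | 101 19-20 | 102 20-21 | 101 21-22 | 102 22-23 | 101 23-24 | 102 24-25 |
Completion: 100=11  101=24  102=25
Turnaround times: 100=11, 101=22, 102=23
Average turnaround = (11+22+23) / 3 = 56/3 = 18.67

18.67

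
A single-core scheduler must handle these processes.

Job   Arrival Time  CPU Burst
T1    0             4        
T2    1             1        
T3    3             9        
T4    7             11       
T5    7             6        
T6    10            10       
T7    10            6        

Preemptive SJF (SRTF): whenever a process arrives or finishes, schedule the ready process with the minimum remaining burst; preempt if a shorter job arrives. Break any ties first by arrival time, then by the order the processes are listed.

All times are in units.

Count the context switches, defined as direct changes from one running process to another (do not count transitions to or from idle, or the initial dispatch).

Timeline: | T1 0-1 | T2 1-2 | T1 2-5 | T3 5-7 | T5 7-13 | T7 13-19 | T3 19-26 | T6 26-36 | T4 36-47 |
Completion: T1=5  T2=2  T3=26  T4=47  T5=13  T6=36  T7=19

8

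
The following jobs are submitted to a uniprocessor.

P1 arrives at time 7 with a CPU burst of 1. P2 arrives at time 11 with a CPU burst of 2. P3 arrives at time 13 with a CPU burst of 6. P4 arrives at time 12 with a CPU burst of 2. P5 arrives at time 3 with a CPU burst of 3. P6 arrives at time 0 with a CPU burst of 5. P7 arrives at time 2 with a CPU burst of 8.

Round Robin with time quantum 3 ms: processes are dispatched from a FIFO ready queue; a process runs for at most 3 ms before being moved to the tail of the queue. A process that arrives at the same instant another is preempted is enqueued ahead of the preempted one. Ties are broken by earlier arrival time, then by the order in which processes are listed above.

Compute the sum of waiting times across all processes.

47

Schedule: | P6 0-3 | P7 3-6 | P5 6-9 | P6 9-11 | P7 11-14 | P1 14-15 | P2 15-17 | P4 17-19 | P3 19-22 | P7 22-24 | P3 24-27 |
Completion: P1=15  P2=17  P3=27  P4=19  P5=9  P6=11  P7=24
Waiting = turnaround − burst: P1=7, P2=4, P3=8, P4=5, P5=3, P6=6, P7=14
Total waiting = 7 + 4 + 8 + 5 + 3 + 6 + 14 = 47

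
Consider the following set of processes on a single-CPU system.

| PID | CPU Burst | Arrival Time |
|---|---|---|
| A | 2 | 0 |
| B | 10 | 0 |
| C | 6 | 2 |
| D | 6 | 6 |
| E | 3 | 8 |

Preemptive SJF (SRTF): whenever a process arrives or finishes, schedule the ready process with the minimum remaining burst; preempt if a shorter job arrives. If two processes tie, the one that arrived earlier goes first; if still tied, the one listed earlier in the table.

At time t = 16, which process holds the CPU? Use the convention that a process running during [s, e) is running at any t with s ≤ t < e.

D

Timeline: | A 0-2 | C 2-8 | E 8-11 | D 11-17 | B 17-27 |
Completion: A=2  B=27  C=8  D=17  E=11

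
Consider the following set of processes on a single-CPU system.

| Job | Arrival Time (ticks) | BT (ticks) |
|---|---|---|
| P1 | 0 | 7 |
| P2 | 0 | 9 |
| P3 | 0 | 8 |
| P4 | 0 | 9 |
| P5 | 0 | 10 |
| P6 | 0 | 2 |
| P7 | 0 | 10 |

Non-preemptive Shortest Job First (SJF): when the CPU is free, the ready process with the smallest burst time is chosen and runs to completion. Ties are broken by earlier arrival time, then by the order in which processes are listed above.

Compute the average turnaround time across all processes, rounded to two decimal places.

Timeline: | P6 0-2 | P1 2-9 | P3 9-17 | P2 17-26 | P4 26-35 | P5 35-45 | P7 45-55 |
Completion: P1=9  P2=26  P3=17  P4=35  P5=45  P6=2  P7=55
Turnaround (C−A): P1=9  P2=26  P3=17  P4=35  P5=45  P6=2  P7=55
Turnaround times: P1=9, P2=26, P3=17, P4=35, P5=45, P6=2, P7=55
Average turnaround = (9+26+17+35+45+2+55) / 7 = 189/7 = 27.00

27.00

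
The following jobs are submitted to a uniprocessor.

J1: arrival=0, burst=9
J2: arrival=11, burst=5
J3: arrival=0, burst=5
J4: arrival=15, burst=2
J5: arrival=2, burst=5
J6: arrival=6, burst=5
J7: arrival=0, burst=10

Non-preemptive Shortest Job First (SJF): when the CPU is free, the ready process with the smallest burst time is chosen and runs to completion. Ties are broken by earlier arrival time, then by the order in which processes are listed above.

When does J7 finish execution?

41

Timeline: | J3 0-5 | J5 5-10 | J6 10-15 | J4 15-17 | J2 17-22 | J1 22-31 | J7 31-41 |
Completion: J1=31  J2=22  J3=5  J4=17  J5=10  J6=15  J7=41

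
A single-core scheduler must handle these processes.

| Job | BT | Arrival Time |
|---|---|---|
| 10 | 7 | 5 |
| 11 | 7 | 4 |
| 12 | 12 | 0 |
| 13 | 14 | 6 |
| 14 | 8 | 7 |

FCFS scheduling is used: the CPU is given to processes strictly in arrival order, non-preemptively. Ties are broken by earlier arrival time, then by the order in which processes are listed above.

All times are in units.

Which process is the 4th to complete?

13

Gantt: | 12 0-12 | 11 12-19 | 10 19-26 | 13 26-40 | 14 40-48 |
Completion: 10=26  11=19  12=12  13=40  14=48
Finish order: 12 → 11 → 10 → 13 → 14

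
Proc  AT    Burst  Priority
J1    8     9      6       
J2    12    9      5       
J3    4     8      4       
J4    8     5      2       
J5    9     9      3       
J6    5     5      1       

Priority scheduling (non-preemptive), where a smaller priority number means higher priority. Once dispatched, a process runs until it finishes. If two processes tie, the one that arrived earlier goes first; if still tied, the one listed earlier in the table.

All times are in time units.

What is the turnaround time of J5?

22

Gantt: | idle 0-4 | J3 4-12 | J6 12-17 | J4 17-22 | J5 22-31 | J2 31-40 | J1 40-49 |
Completion: J1=49  J2=40  J3=12  J4=22  J5=31  J6=17
Turnaround (C−A): J1=41  J2=28  J3=8  J4=14  J5=22  J6=12
Turnaround(J5) = completion − arrival = 31 − 9 = 22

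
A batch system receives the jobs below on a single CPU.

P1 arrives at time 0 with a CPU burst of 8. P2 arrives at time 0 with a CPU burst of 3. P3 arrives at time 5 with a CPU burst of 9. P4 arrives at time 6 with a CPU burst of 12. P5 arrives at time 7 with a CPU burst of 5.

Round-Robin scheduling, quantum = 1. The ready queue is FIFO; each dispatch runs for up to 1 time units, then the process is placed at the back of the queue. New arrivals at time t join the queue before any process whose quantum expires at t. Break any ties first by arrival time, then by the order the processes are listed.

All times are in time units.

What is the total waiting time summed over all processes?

71

Schedule: | P1 0-1 | P2 1-2 | P1 2-3 | P2 3-4 | P1 4-5 | P2 5-6 | P3 6-7 | P1 7-8 | P4 8-9 | P5 9-10 | P3 10-11 | P1 11-12 | P4 12-13 | P5 13-14 | P3 14-15 | P1 15-16 | P4 16-17 | P5 17-18 | P3 18-19 | P1 19-20 | P4 20-21 | P5 21-22 | P3 22-23 | P1 23-24 | P4 24-25 | P5 25-26 | P3 26-27 | P4 27-28 | P3 28-29 | P4 29-30 | P3 30-31 | P4 31-32 | P3 32-33 | P4 33-37 |
Completion: P1=24  P2=6  P3=33  P4=37  P5=26
Turnaround (C−A): P1=24  P2=6  P3=28  P4=31  P5=19
Waiting = turnaround − burst: P1=16, P2=3, P3=19, P4=19, P5=14
Total waiting = 16 + 3 + 19 + 19 + 14 = 71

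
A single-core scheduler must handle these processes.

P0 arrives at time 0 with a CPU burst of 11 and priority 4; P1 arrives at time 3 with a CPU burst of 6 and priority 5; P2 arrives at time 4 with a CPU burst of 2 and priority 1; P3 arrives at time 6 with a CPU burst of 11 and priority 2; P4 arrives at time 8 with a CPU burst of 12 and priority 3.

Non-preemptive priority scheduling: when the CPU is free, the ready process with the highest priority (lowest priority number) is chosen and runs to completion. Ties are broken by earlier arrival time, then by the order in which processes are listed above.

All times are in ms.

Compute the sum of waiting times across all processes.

63

Gantt: | P0 0-11 | P2 11-13 | P3 13-24 | P4 24-36 | P1 36-42 |
Completion: P0=11  P1=42  P2=13  P3=24  P4=36
Waiting = turnaround − burst: P0=0, P1=33, P2=7, P3=7, P4=16
Total waiting = 0 + 33 + 7 + 7 + 16 = 63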